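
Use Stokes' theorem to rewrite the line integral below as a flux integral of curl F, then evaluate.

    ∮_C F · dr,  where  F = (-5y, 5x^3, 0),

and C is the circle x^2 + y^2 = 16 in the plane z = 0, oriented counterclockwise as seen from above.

Let S be the flat disk x^2 + y^2 ≤ 16 in the plane z = 0, with upward unit normal n̂ = ẑ. By Stokes' theorem,

    ∮_C F · dr = ∬_S (∇ × F) · n̂ dS = ∬_D (curl F)_z dA,

where D is the disk x^2 + y^2 ≤ 16.

Compute the curl of F = (-5y, 5x^3, 0):
    (∇ × F)_x = ∂F_z/∂y - ∂F_y/∂z = 0,
    (∇ × F)_y = ∂F_x/∂z - ∂F_z/∂x = 0,
    (∇ × F)_z = ∂F_y/∂x - ∂F_x/∂y = 15x^2 + 5.

On z = 0, (curl F)_z = 15x^2 + 5.

Convert to polar (x = r cos θ, y = r sin θ, dA = r dr dθ); the integrand becomes 15r^2cos(θ)^2 + 5, so

    ∬_D (curl F)_z dA = ∫_0^{2π} ∫_0^{4} (15r^2cos(θ)^2 + 5) · r dr dθ.

Inner (r from 0 to 4): 960cos(θ)^2 + 40.
Outer (θ from 0 to 2π): 1040π.

Therefore ∮_C F · dr = 1040π.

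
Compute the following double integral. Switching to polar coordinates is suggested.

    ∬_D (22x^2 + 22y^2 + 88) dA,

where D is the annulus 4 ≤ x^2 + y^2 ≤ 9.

The region D is 2 ≤ r ≤ 3, 0 ≤ θ ≤ 2π in polar coordinates, where x = r cos(θ), y = r sin(θ), and dA = r dr dθ.

Under the substitution, the integrand becomes 22r^2 + 88, so

    ∬_D (22x^2 + 22y^2 + 88) dA = ∫_{0}^{2π} ∫_{2}^{3} (22r^2 + 88) · r dr dθ.

Inner integral (in r): ∫_{2}^{3} (22r^2 + 88) · r dr = 1155/2.

Outer integral (in θ): ∫_{0}^{2π} (1155/2) dθ = 1155π.

Therefore ∬_D (22x^2 + 22y^2 + 88) dA = 1155π.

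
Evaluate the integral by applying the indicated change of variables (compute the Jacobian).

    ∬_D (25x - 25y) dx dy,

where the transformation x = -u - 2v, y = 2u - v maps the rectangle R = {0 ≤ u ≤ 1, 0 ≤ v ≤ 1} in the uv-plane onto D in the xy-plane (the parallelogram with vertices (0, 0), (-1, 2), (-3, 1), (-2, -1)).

Compute the Jacobian determinant of (x, y) with respect to (u, v):

    ∂(x,y)/∂(u,v) = | -1  -2 | = (-1)(-1) - (-2)(2) = 5.
                   | 2  -1 |

Its absolute value is |J| = 5 (the area scaling factor).

Substituting x = -u - 2v, y = 2u - v into the integrand,

    25x - 25y → -75u - 25v,

so the integral becomes

    ∬_R (-75u - 25v) · |J| du dv = ∫_0^1 ∫_0^1 (-375u - 125v) dv du.

Inner (v): -375u - 125/2.
Outer (u): -250.

Therefore ∬_D (25x - 25y) dx dy = -250.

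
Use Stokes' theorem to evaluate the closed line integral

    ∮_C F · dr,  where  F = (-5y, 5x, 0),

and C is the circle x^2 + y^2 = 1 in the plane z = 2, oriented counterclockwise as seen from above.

Let S be the flat disk x^2 + y^2 ≤ 1 in the plane z = 2, with upward unit normal n̂ = ẑ. By Stokes' theorem,

    ∮_C F · dr = ∬_S (∇ × F) · n̂ dS = ∬_D (curl F)_z dA,

where D is the disk x^2 + y^2 ≤ 1.

Compute the curl of F = (-5y, 5x, 0):
    (∇ × F)_x = ∂F_z/∂y - ∂F_y/∂z = 0,
    (∇ × F)_y = ∂F_x/∂z - ∂F_z/∂x = 0,
    (∇ × F)_z = ∂F_y/∂x - ∂F_x/∂y = 10.

On z = 2, (curl F)_z = 10.

Convert to polar (x = r cos θ, y = r sin θ, dA = r dr dθ); the integrand becomes 10, so

    ∬_D (curl F)_z dA = ∫_0^{2π} ∫_0^{1} (10) · r dr dθ.

Inner (r from 0 to 1): 5.
Outer (θ from 0 to 2π): 10π.

Therefore ∮_C F · dr = 10π.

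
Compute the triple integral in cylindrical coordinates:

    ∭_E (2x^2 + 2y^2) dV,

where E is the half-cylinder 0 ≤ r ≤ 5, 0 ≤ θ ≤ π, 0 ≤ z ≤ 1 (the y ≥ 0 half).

In cylindrical coordinates, x = r cos(θ), y = r sin(θ), z = z, and dV = r dr dθ dz.

The integrand becomes 2r^2, so

    ∭_E (2x^2 + 2y^2) dV = ∫_{0}^{π} ∫_{0}^{5} ∫_{0}^{1} (2r^2) · r dz dr dθ.

Inner (z): 2r^3.
Middle (r from 0 to 5): 625/2.
Outer (θ): 625π/2.

Therefore the triple integral equals 625π/2.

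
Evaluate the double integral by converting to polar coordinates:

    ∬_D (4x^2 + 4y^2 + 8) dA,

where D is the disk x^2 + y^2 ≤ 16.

The region D is 0 ≤ r ≤ 4, 0 ≤ θ ≤ 2π in polar coordinates, where x = r cos(θ), y = r sin(θ), and dA = r dr dθ.

Under the substitution, the integrand becomes 4r^2 + 8, so

    ∬_D (4x^2 + 4y^2 + 8) dA = ∫_{0}^{2π} ∫_{0}^{4} (4r^2 + 8) · r dr dθ.

Inner integral (in r): ∫_{0}^{4} (4r^2 + 8) · r dr = 320.

Outer integral (in θ): ∫_{0}^{2π} (320) dθ = 640π.

Therefore ∬_D (4x^2 + 4y^2 + 8) dA = 640π.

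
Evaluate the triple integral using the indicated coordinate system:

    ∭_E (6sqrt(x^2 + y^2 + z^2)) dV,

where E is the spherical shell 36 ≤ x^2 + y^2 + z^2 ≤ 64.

In spherical coordinates, x = ρ sin(φ) cos(θ), y = ρ sin(φ) sin(θ), z = ρ cos(φ), and dV = ρ^2 sin(φ) dρ dφ dθ.

The integrand becomes 6ρ, so

    ∭_E (6sqrt(x^2 + y^2 + z^2)) dV = ∫_{0}^{2π} ∫_{0}^{π} ∫_{6}^{8} (6ρ) · ρ^2 sin(φ) dρ dφ dθ.

Inner (ρ): 4200sin(φ).
Middle (φ): 8400.
Outer (θ): 16800π.

Therefore the triple integral equals 16800π.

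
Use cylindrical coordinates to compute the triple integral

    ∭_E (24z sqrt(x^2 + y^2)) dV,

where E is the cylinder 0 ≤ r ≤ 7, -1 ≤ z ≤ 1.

In cylindrical coordinates, x = r cos(θ), y = r sin(θ), z = z, and dV = r dr dθ dz.

The integrand becomes 24r z, so

    ∭_E (24z sqrt(x^2 + y^2)) dV = ∫_{0}^{2π} ∫_{0}^{7} ∫_{-1}^{1} (24r z) · r dz dr dθ.

Inner (z): 0.
Middle (r from 0 to 7): 0.
Outer (θ): 0.

Therefore the triple integral equals 0.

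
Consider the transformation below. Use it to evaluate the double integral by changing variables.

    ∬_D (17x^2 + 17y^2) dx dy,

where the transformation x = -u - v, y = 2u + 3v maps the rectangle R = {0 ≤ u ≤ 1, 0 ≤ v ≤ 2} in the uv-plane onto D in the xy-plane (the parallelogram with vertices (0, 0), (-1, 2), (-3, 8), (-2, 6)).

Compute the Jacobian determinant of (x, y) with respect to (u, v):

    ∂(x,y)/∂(u,v) = | -1  -1 | = (-1)(3) - (-1)(2) = -1.
                   | 2  3 |

Its absolute value is |J| = 1 (the area scaling factor).

Substituting x = -u - v, y = 2u + 3v into the integrand,

    17x^2 + 17y^2 → 85u^2 + 238u v + 170v^2,

so the integral becomes

    ∬_R (85u^2 + 238u v + 170v^2) · |J| du dv = ∫_0^1 ∫_0^2 (85u^2 + 238u v + 170v^2) dv du.

Inner (v): 170u^2 + 476u + 1360/3.
Outer (u): 748.

Therefore ∬_D (17x^2 + 17y^2) dx dy = 748.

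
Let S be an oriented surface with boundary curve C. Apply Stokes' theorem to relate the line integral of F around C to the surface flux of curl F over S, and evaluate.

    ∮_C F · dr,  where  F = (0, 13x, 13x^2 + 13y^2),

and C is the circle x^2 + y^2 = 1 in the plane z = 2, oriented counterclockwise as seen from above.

Let S be the flat disk x^2 + y^2 ≤ 1 in the plane z = 2, with upward unit normal n̂ = ẑ. By Stokes' theorem,

    ∮_C F · dr = ∬_S (∇ × F) · n̂ dS = ∬_D (curl F)_z dA,

where D is the disk x^2 + y^2 ≤ 1.

Compute the curl of F = (0, 13x, 13x^2 + 13y^2):
    (∇ × F)_x = ∂F_z/∂y - ∂F_y/∂z = 26y,
    (∇ × F)_y = ∂F_x/∂z - ∂F_z/∂x = -26x,
    (∇ × F)_z = ∂F_y/∂x - ∂F_x/∂y = 13.

On z = 2, (curl F)_z = 13.

Convert to polar (x = r cos θ, y = r sin θ, dA = r dr dθ); the integrand becomes 13, so

    ∬_D (curl F)_z dA = ∫_0^{2π} ∫_0^{1} (13) · r dr dθ.

Inner (r from 0 to 1): 13/2.
Outer (θ from 0 to 2π): 13π.

Therefore ∮_C F · dr = 13π.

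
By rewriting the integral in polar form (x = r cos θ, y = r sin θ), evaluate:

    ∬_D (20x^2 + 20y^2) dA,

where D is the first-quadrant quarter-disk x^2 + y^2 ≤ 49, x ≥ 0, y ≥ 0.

The region D is 0 ≤ r ≤ 7, 0 ≤ θ ≤ π/2 in polar coordinates, where x = r cos(θ), y = r sin(θ), and dA = r dr dθ.

Under the substitution, the integrand becomes 20r^2, so

    ∬_D (20x^2 + 20y^2) dA = ∫_{0}^{π/2} ∫_{0}^{7} (20r^2) · r dr dθ.

Inner integral (in r): ∫_{0}^{7} (20r^2) · r dr = 12005.

Outer integral (in θ): ∫_{0}^{π/2} (12005) dθ = 12005π/2.

Therefore ∬_D (20x^2 + 20y^2) dA = 12005π/2.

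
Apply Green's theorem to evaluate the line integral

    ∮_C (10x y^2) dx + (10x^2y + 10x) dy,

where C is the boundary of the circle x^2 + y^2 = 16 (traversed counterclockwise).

Green's theorem converts the closed line integral into a double integral over the enclosed region D:

    ∮_C P dx + Q dy = ∬_D (∂Q/∂x - ∂P/∂y) dA.

Here P = 10x y^2, Q = 10x^2y + 10x, so

    ∂Q/∂x = 20x y + 10,    ∂P/∂y = 20x y,
    ∂Q/∂x - ∂P/∂y = 10.

D is the region x^2 + y^2 ≤ 16. Evaluating the double integral:

In polar coordinates (x = r cos θ, y = r sin θ, dA = r dr dθ) the integrand becomes 10, so

    ∬_D (10) dA = ∫_0^{2π} ∫_0^{4} (10) · r dr dθ.

Inner (r from 0 to 4): 80.
Outer (θ from 0 to 2π): 160π.

Therefore ∮_C P dx + Q dy = 160π.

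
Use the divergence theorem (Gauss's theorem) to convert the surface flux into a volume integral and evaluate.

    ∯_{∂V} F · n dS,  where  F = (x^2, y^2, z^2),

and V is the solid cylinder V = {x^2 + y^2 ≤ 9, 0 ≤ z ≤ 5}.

By the divergence theorem,

    ∯_{∂V} F · n dS = ∭_V (∇ · F) dV.

Compute the divergence:
    ∇ · F = ∂F_x/∂x + ∂F_y/∂y + ∂F_z/∂z = 2x + 2y + 2z.

In cylindrical coordinates, x = r cos(θ), y = r sin(θ), z = z, dV = r dr dθ dz, with 0 ≤ r ≤ 3, 0 ≤ θ ≤ 2π, 0 ≤ z ≤ 5.

The integrand, after substitution and multiplying by the volume element, becomes (2sqrt(2)r sin(θ + π/4) + 2z) · r, so

    ∭_V (∇·F) dV = ∫_0^{2π} ∫_0^{3} ∫_0^{5} (2sqrt(2)r sin(θ + π/4) + 2z) · r dz dr dθ.

Inner (z from 0 to 5): 5r (2sqrt(2)r sin(θ + π/4) + 5).
Middle (r from 0 to 3): 90sqrt(2)sin(θ + π/4) + 225/2.
Outer (θ from 0 to 2π): 225π.

Therefore ∯_{∂V} F · n dS = 225π.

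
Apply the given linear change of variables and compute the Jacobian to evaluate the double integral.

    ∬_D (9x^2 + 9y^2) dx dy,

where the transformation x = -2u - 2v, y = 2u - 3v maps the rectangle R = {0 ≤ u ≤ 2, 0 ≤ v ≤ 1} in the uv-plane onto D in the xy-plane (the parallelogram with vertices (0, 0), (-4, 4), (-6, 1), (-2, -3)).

Compute the Jacobian determinant of (x, y) with respect to (u, v):

    ∂(x,y)/∂(u,v) = | -2  -2 | = (-2)(-3) - (-2)(2) = 10.
                   | 2  -3 |

Its absolute value is |J| = 10 (the area scaling factor).

Substituting x = -2u - 2v, y = 2u - 3v into the integrand,

    9x^2 + 9y^2 → 72u^2 - 36u v + 117v^2,

so the integral becomes

    ∬_R (72u^2 - 36u v + 117v^2) · |J| du dv = ∫_0^2 ∫_0^1 (720u^2 - 360u v + 1170v^2) dv du.

Inner (v): 720u^2 - 180u + 390.
Outer (u): 2340.

Therefore ∬_D (9x^2 + 9y^2) dx dy = 2340.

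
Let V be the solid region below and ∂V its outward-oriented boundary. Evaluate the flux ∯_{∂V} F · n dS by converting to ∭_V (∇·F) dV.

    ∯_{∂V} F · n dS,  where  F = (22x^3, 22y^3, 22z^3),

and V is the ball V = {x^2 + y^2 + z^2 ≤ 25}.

By the divergence theorem,

    ∯_{∂V} F · n dS = ∭_V (∇ · F) dV.

Compute the divergence:
    ∇ · F = ∂F_x/∂x + ∂F_y/∂y + ∂F_z/∂z = 66x^2 + 66y^2 + 66z^2.

In spherical coordinates, x = ρ sin(φ) cos(θ), y = ρ sin(φ) sin(θ), z = ρ cos(φ), dV = ρ^2 sin(φ) dρ dφ dθ, with 0 ≤ ρ ≤ 5, 0 ≤ φ ≤ π, 0 ≤ θ ≤ 2π.

The integrand, after substitution and multiplying by the volume element, becomes (66ρ^2) · ρ^2 sin(φ), so

    ∭_V (∇·F) dV = ∫_0^{2π} ∫_0^{π} ∫_0^{5} (66ρ^2) · ρ^2 sin(φ) dρ dφ dθ.

Inner (ρ from 0 to 5): 41250sin(φ).
Middle (φ from 0 to π): 82500.
Outer (θ from 0 to 2π): 165000π.

Therefore ∯_{∂V} F · n dS = 165000π.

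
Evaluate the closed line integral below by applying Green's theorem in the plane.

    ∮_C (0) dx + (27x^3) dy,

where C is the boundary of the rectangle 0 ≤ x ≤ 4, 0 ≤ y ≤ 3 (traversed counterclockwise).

Green's theorem converts the closed line integral into a double integral over the enclosed region D:

    ∮_C P dx + Q dy = ∬_D (∂Q/∂x - ∂P/∂y) dA.

Here P = 0, Q = 27x^3, so

    ∂Q/∂x = 81x^2,    ∂P/∂y = 0,
    ∂Q/∂x - ∂P/∂y = 81x^2.

D is the region 0 ≤ x ≤ 4, 0 ≤ y ≤ 3. Evaluating the double integral:

    ∬_D (81x^2) dA = ∫_0^{4} ∫_0^{3} (81x^2) dy dx.

Inner (y from 0 to 3): 243x^2.
Outer (x from 0 to 4): 5184.

Therefore ∮_C P dx + Q dy = 5184.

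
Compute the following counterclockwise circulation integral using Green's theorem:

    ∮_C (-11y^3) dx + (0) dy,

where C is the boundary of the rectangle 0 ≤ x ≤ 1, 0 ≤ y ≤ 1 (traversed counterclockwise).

Green's theorem converts the closed line integral into a double integral over the enclosed region D:

    ∮_C P dx + Q dy = ∬_D (∂Q/∂x - ∂P/∂y) dA.

Here P = -11y^3, Q = 0, so

    ∂Q/∂x = 0,    ∂P/∂y = -33y^2,
    ∂Q/∂x - ∂P/∂y = 33y^2.

D is the region 0 ≤ x ≤ 1, 0 ≤ y ≤ 1. Evaluating the double integral:

    ∬_D (33y^2) dA = ∫_0^{1} ∫_0^{1} (33y^2) dy dx.

Inner (y from 0 to 1): 11.
Outer (x from 0 to 1): 11.

Therefore ∮_C P dx + Q dy = 11.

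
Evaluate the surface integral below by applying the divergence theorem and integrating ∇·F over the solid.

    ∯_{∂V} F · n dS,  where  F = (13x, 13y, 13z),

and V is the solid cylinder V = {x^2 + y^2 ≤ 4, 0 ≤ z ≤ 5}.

By the divergence theorem,

    ∯_{∂V} F · n dS = ∭_V (∇ · F) dV.

Compute the divergence:
    ∇ · F = ∂F_x/∂x + ∂F_y/∂y + ∂F_z/∂z = 13 + 13 + 13 = 39.

In cylindrical coordinates, x = r cos(θ), y = r sin(θ), z = z, dV = r dr dθ dz, with 0 ≤ r ≤ 2, 0 ≤ θ ≤ 2π, 0 ≤ z ≤ 5.

The integrand, after substitution and multiplying by the volume element, becomes (39) · r, so

    ∭_V (∇·F) dV = ∫_0^{2π} ∫_0^{2} ∫_0^{5} (39) · r dz dr dθ.

Inner (z from 0 to 5): 195r.
Middle (r from 0 to 2): 390.
Outer (θ from 0 to 2π): 780π.

Therefore ∯_{∂V} F · n dS = 780π.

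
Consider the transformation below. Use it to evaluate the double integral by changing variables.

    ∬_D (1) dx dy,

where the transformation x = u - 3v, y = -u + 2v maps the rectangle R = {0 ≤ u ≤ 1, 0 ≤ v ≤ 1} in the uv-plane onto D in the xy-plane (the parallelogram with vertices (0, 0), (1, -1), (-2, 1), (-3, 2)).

Compute the Jacobian determinant of (x, y) with respect to (u, v):

    ∂(x,y)/∂(u,v) = | 1  -3 | = (1)(2) - (-3)(-1) = -1.
                   | -1  2 |

Its absolute value is |J| = 1 (the area scaling factor).

Substituting x = u - 3v, y = -u + 2v into the integrand,

    1 → 1,

so the integral becomes

    ∬_R (1) · |J| du dv = ∫_0^1 ∫_0^1 (1) dv du.

Inner (v): 1.
Outer (u): 1.

Therefore ∬_D (1) dx dy = 1.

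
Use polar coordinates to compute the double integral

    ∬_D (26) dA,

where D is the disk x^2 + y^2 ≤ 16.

The region D is 0 ≤ r ≤ 4, 0 ≤ θ ≤ 2π in polar coordinates, where x = r cos(θ), y = r sin(θ), and dA = r dr dθ.

Under the substitution, the integrand becomes 26, so

    ∬_D (26) dA = ∫_{0}^{2π} ∫_{0}^{4} (26) · r dr dθ.

Inner integral (in r): ∫_{0}^{4} (26) · r dr = 208.

Outer integral (in θ): ∫_{0}^{2π} (208) dθ = 416π.

Therefore ∬_D (26) dA = 416π.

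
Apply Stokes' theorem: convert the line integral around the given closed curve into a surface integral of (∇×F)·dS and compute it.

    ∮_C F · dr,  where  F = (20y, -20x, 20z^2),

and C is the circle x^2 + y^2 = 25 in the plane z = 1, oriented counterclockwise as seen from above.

Let S be the flat disk x^2 + y^2 ≤ 25 in the plane z = 1, with upward unit normal n̂ = ẑ. By Stokes' theorem,

    ∮_C F · dr = ∬_S (∇ × F) · n̂ dS = ∬_D (curl F)_z dA,

where D is the disk x^2 + y^2 ≤ 25.

Compute the curl of F = (20y, -20x, 20z^2):
    (∇ × F)_x = ∂F_z/∂y - ∂F_y/∂z = 0,
    (∇ × F)_y = ∂F_x/∂z - ∂F_z/∂x = 0,
    (∇ × F)_z = ∂F_y/∂x - ∂F_x/∂y = -40.

On z = 1, (curl F)_z = -40.

Convert to polar (x = r cos θ, y = r sin θ, dA = r dr dθ); the integrand becomes -40, so

    ∬_D (curl F)_z dA = ∫_0^{2π} ∫_0^{5} (-40) · r dr dθ.

Inner (r from 0 to 5): -500.
Outer (θ from 0 to 2π): -1000π.

Therefore ∮_C F · dr = -1000π.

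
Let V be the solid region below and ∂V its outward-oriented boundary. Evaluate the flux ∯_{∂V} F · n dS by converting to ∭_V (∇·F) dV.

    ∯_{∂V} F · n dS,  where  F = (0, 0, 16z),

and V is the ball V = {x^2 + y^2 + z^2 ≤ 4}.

By the divergence theorem,

    ∯_{∂V} F · n dS = ∭_V (∇ · F) dV.

Compute the divergence:
    ∇ · F = ∂F_x/∂x + ∂F_y/∂y + ∂F_z/∂z = 0 + 0 + 16 = 16.

In spherical coordinates, x = ρ sin(φ) cos(θ), y = ρ sin(φ) sin(θ), z = ρ cos(φ), dV = ρ^2 sin(φ) dρ dφ dθ, with 0 ≤ ρ ≤ 2, 0 ≤ φ ≤ π, 0 ≤ θ ≤ 2π.

The integrand, after substitution and multiplying by the volume element, becomes (16) · ρ^2 sin(φ), so

    ∭_V (∇·F) dV = ∫_0^{2π} ∫_0^{π} ∫_0^{2} (16) · ρ^2 sin(φ) dρ dφ dθ.

Inner (ρ from 0 to 2): 128sin(φ)/3.
Middle (φ from 0 to π): 256/3.
Outer (θ from 0 to 2π): 512π/3.

Therefore ∯_{∂V} F · n dS = 512π/3.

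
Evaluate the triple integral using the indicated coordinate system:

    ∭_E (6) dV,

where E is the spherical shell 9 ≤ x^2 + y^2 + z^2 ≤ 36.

In spherical coordinates, x = ρ sin(φ) cos(θ), y = ρ sin(φ) sin(θ), z = ρ cos(φ), and dV = ρ^2 sin(φ) dρ dφ dθ.

The integrand becomes 6, so

    ∭_E (6) dV = ∫_{0}^{2π} ∫_{0}^{π} ∫_{3}^{6} (6) · ρ^2 sin(φ) dρ dφ dθ.

Inner (ρ): 378sin(φ).
Middle (φ): 756.
Outer (θ): 1512π.

Therefore the triple integral equals 1512π.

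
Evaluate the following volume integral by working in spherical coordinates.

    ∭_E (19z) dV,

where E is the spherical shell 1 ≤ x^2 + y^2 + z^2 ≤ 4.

In spherical coordinates, x = ρ sin(φ) cos(θ), y = ρ sin(φ) sin(θ), z = ρ cos(φ), and dV = ρ^2 sin(φ) dρ dφ dθ.

The integrand becomes 19ρ cos(φ), so

    ∭_E (19z) dV = ∫_{0}^{2π} ∫_{0}^{π} ∫_{1}^{2} (19ρ cos(φ)) · ρ^2 sin(φ) dρ dφ dθ.

Inner (ρ): 285sin(2φ)/8.
Middle (φ): 0.
Outer (θ): 0.

Therefore the triple integral equals 0.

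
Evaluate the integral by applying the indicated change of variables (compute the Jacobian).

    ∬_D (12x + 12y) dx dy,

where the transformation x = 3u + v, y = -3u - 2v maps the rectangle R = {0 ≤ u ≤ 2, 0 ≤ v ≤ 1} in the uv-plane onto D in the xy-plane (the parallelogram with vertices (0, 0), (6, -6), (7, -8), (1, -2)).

Compute the Jacobian determinant of (x, y) with respect to (u, v):

    ∂(x,y)/∂(u,v) = | 3  1 | = (3)(-2) - (1)(-3) = -3.
                   | -3  -2 |

Its absolute value is |J| = 3 (the area scaling factor).

Substituting x = 3u + v, y = -3u - 2v into the integrand,

    12x + 12y → -12v,

so the integral becomes

    ∬_R (-12v) · |J| du dv = ∫_0^2 ∫_0^1 (-36v) dv du.

Inner (v): -18.
Outer (u): -36.

Therefore ∬_D (12x + 12y) dx dy = -36.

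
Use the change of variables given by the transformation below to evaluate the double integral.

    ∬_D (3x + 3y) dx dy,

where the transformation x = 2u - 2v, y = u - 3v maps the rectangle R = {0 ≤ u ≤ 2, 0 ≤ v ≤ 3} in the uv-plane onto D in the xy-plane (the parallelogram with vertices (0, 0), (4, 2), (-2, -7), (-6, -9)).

Compute the Jacobian determinant of (x, y) with respect to (u, v):

    ∂(x,y)/∂(u,v) = | 2  -2 | = (2)(-3) - (-2)(1) = -4.
                   | 1  -3 |

Its absolute value is |J| = 4 (the area scaling factor).

Substituting x = 2u - 2v, y = u - 3v into the integrand,

    3x + 3y → 9u - 15v,

so the integral becomes

    ∬_R (9u - 15v) · |J| du dv = ∫_0^2 ∫_0^3 (36u - 60v) dv du.

Inner (v): 108u - 270.
Outer (u): -324.

Therefore ∬_D (3x + 3y) dx dy = -324.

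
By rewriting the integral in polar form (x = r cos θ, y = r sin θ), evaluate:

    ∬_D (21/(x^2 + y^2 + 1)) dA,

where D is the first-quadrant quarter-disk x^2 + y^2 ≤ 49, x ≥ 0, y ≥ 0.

The region D is 0 ≤ r ≤ 7, 0 ≤ θ ≤ π/2 in polar coordinates, where x = r cos(θ), y = r sin(θ), and dA = r dr dθ.

Under the substitution, the integrand becomes 21/(r^2 + 1), so

    ∬_D (21/(x^2 + y^2 + 1)) dA = ∫_{0}^{π/2} ∫_{0}^{7} (21/(r^2 + 1)) · r dr dθ.

Inner integral (in r): ∫_{0}^{7} (21/(r^2 + 1)) · r dr = 21log(50)/2.

Outer integral (in θ): ∫_{0}^{π/2} (21log(50)/2) dθ = 21π log(50)/4.

Therefore ∬_D (21/(x^2 + y^2 + 1)) dA = 21π log(50)/4.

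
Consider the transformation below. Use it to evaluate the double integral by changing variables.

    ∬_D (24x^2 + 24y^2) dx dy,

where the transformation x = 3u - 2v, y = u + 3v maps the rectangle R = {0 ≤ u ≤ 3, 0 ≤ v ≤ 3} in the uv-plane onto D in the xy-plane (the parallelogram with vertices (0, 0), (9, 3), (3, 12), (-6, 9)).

Compute the Jacobian determinant of (x, y) with respect to (u, v):

    ∂(x,y)/∂(u,v) = | 3  -2 | = (3)(3) - (-2)(1) = 11.
                   | 1  3 |

Its absolute value is |J| = 11 (the area scaling factor).

Substituting x = 3u - 2v, y = u + 3v into the integrand,

    24x^2 + 24y^2 → 240u^2 - 144u v + 312v^2,

so the integral becomes

    ∬_R (240u^2 - 144u v + 312v^2) · |J| du dv = ∫_0^3 ∫_0^3 (2640u^2 - 1584u v + 3432v^2) dv du.

Inner (v): 7920u^2 - 7128u + 30888.
Outer (u): 131868.

Therefore ∬_D (24x^2 + 24y^2) dx dy = 131868.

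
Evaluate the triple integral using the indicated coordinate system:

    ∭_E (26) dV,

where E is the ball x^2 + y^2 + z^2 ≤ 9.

In spherical coordinates, x = ρ sin(φ) cos(θ), y = ρ sin(φ) sin(θ), z = ρ cos(φ), and dV = ρ^2 sin(φ) dρ dφ dθ.

The integrand becomes 26, so

    ∭_E (26) dV = ∫_{0}^{2π} ∫_{0}^{π} ∫_{0}^{3} (26) · ρ^2 sin(φ) dρ dφ dθ.

Inner (ρ): 234sin(φ).
Middle (φ): 468.
Outer (θ): 936π.

Therefore the triple integral equals 936π.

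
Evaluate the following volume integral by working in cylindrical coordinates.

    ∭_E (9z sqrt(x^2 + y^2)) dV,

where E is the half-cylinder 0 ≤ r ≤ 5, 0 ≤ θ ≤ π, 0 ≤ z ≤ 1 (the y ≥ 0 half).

In cylindrical coordinates, x = r cos(θ), y = r sin(θ), z = z, and dV = r dr dθ dz.

The integrand becomes 9r z, so

    ∭_E (9z sqrt(x^2 + y^2)) dV = ∫_{0}^{π} ∫_{0}^{5} ∫_{0}^{1} (9r z) · r dz dr dθ.

Inner (z): 9r^2/2.
Middle (r from 0 to 5): 375/2.
Outer (θ): 375π/2.

Therefore the triple integral equals 375π/2.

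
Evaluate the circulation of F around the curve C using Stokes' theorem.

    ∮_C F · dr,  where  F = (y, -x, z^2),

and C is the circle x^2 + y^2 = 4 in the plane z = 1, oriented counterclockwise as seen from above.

Let S be the flat disk x^2 + y^2 ≤ 4 in the plane z = 1, with upward unit normal n̂ = ẑ. By Stokes' theorem,

    ∮_C F · dr = ∬_S (∇ × F) · n̂ dS = ∬_D (curl F)_z dA,

where D is the disk x^2 + y^2 ≤ 4.

Compute the curl of F = (y, -x, z^2):
    (∇ × F)_x = ∂F_z/∂y - ∂F_y/∂z = 0,
    (∇ × F)_y = ∂F_x/∂z - ∂F_z/∂x = 0,
    (∇ × F)_z = ∂F_y/∂x - ∂F_x/∂y = -2.

On z = 1, (curl F)_z = -2.

Convert to polar (x = r cos θ, y = r sin θ, dA = r dr dθ); the integrand becomes -2, so

    ∬_D (curl F)_z dA = ∫_0^{2π} ∫_0^{2} (-2) · r dr dθ.

Inner (r from 0 to 2): -4.
Outer (θ from 0 to 2π): -8π.

Therefore ∮_C F · dr = -8π.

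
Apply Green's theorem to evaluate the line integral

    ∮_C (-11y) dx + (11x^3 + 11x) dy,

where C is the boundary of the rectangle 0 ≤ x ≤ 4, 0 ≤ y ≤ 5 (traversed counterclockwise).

Green's theorem converts the closed line integral into a double integral over the enclosed region D:

    ∮_C P dx + Q dy = ∬_D (∂Q/∂x - ∂P/∂y) dA.

Here P = -11y, Q = 11x^3 + 11x, so

    ∂Q/∂x = 33x^2 + 11,    ∂P/∂y = -11,
    ∂Q/∂x - ∂P/∂y = 33x^2 + 22.

D is the region 0 ≤ x ≤ 4, 0 ≤ y ≤ 5. Evaluating the double integral:

    ∬_D (33x^2 + 22) dA = ∫_0^{4} ∫_0^{5} (33x^2 + 22) dy dx.

Inner (y from 0 to 5): 165x^2 + 110.
Outer (x from 0 to 4): 3960.

Therefore ∮_C P dx + Q dy = 3960.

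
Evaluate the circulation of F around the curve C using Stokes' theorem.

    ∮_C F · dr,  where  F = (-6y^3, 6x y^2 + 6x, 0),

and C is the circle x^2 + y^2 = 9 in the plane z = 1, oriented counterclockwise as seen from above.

Let S be the flat disk x^2 + y^2 ≤ 9 in the plane z = 1, with upward unit normal n̂ = ẑ. By Stokes' theorem,

    ∮_C F · dr = ∬_S (∇ × F) · n̂ dS = ∬_D (curl F)_z dA,

where D is the disk x^2 + y^2 ≤ 9.

Compute the curl of F = (-6y^3, 6x y^2 + 6x, 0):
    (∇ × F)_x = ∂F_z/∂y - ∂F_y/∂z = 0,
    (∇ × F)_y = ∂F_x/∂z - ∂F_z/∂x = 0,
    (∇ × F)_z = ∂F_y/∂x - ∂F_x/∂y = 24y^2 + 6.

On z = 1, (curl F)_z = 24y^2 + 6.

Convert to polar (x = r cos θ, y = r sin θ, dA = r dr dθ); the integrand becomes 24r^2sin(θ)^2 + 6, so

    ∬_D (curl F)_z dA = ∫_0^{2π} ∫_0^{3} (24r^2sin(θ)^2 + 6) · r dr dθ.

Inner (r from 0 to 3): 486sin(θ)^2 + 27.
Outer (θ from 0 to 2π): 540π.

Therefore ∮_C F · dr = 540π.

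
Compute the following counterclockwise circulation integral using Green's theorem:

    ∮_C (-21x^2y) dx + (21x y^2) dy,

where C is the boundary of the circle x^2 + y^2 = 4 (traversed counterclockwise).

Green's theorem converts the closed line integral into a double integral over the enclosed region D:

    ∮_C P dx + Q dy = ∬_D (∂Q/∂x - ∂P/∂y) dA.

Here P = -21x^2y, Q = 21x y^2, so

    ∂Q/∂x = 21y^2,    ∂P/∂y = -21x^2,
    ∂Q/∂x - ∂P/∂y = 21x^2 + 21y^2.

D is the region x^2 + y^2 ≤ 4. Evaluating the double integral:

In polar coordinates (x = r cos θ, y = r sin θ, dA = r dr dθ) the integrand becomes 21r^2, so

    ∬_D (21x^2 + 21y^2) dA = ∫_0^{2π} ∫_0^{2} (21r^2) · r dr dθ.

Inner (r from 0 to 2): 84.
Outer (θ from 0 to 2π): 168π.

Therefore ∮_C P dx + Q dy = 168π.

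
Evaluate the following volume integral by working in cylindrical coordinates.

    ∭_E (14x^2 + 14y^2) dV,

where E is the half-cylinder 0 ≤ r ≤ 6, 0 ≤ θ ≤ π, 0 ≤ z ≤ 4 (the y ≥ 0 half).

In cylindrical coordinates, x = r cos(θ), y = r sin(θ), z = z, and dV = r dr dθ dz.

The integrand becomes 14r^2, so

    ∭_E (14x^2 + 14y^2) dV = ∫_{0}^{π} ∫_{0}^{6} ∫_{0}^{4} (14r^2) · r dz dr dθ.

Inner (z): 56r^3.
Middle (r from 0 to 6): 18144.
Outer (θ): 18144π.

Therefore the triple integral equals 18144π.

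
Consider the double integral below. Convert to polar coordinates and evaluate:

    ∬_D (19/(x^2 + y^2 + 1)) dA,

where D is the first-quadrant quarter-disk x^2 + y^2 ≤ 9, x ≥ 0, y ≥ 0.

The region D is 0 ≤ r ≤ 3, 0 ≤ θ ≤ π/2 in polar coordinates, where x = r cos(θ), y = r sin(θ), and dA = r dr dθ.

Under the substitution, the integrand becomes 19/(r^2 + 1), so

    ∬_D (19/(x^2 + y^2 + 1)) dA = ∫_{0}^{π/2} ∫_{0}^{3} (19/(r^2 + 1)) · r dr dθ.

Inner integral (in r): ∫_{0}^{3} (19/(r^2 + 1)) · r dr = 19log(10)/2.

Outer integral (in θ): ∫_{0}^{π/2} (19log(10)/2) dθ = 19π log(10)/4.

Therefore ∬_D (19/(x^2 + y^2 + 1)) dA = 19π log(10)/4.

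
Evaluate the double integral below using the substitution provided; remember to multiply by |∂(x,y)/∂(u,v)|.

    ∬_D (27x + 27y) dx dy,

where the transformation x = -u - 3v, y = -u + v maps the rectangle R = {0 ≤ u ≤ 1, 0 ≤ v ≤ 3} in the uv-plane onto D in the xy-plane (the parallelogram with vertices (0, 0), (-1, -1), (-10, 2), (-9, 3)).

Compute the Jacobian determinant of (x, y) with respect to (u, v):

    ∂(x,y)/∂(u,v) = | -1  -3 | = (-1)(1) - (-3)(-1) = -4.
                   | -1  1 |

Its absolute value is |J| = 4 (the area scaling factor).

Substituting x = -u - 3v, y = -u + v into the integrand,

    27x + 27y → -54u - 54v,

so the integral becomes

    ∬_R (-54u - 54v) · |J| du dv = ∫_0^1 ∫_0^3 (-216u - 216v) dv du.

Inner (v): -648u - 972.
Outer (u): -1296.

Therefore ∬_D (27x + 27y) dx dy = -1296.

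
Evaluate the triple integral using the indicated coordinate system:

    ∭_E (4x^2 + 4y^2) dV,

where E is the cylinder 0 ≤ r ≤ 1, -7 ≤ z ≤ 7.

In cylindrical coordinates, x = r cos(θ), y = r sin(θ), z = z, and dV = r dr dθ dz.

The integrand becomes 4r^2, so

    ∭_E (4x^2 + 4y^2) dV = ∫_{0}^{2π} ∫_{0}^{1} ∫_{-7}^{7} (4r^2) · r dz dr dθ.

Inner (z): 56r^3.
Middle (r from 0 to 1): 14.
Outer (θ): 28π.

Therefore the triple integral equals 28π.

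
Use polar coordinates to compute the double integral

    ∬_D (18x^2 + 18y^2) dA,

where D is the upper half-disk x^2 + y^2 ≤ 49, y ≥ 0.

The region D is 0 ≤ r ≤ 7, 0 ≤ θ ≤ π in polar coordinates, where x = r cos(θ), y = r sin(θ), and dA = r dr dθ.

Under the substitution, the integrand becomes 18r^2, so

    ∬_D (18x^2 + 18y^2) dA = ∫_{0}^{π} ∫_{0}^{7} (18r^2) · r dr dθ.

Inner integral (in r): ∫_{0}^{7} (18r^2) · r dr = 21609/2.

Outer integral (in θ): ∫_{0}^{π} (21609/2) dθ = 21609π/2.

Therefore ∬_D (18x^2 + 18y^2) dA = 21609π/2.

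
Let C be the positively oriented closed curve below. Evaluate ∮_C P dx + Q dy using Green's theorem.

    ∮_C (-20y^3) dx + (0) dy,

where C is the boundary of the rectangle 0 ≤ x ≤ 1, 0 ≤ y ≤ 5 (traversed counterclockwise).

Green's theorem converts the closed line integral into a double integral over the enclosed region D:

    ∮_C P dx + Q dy = ∬_D (∂Q/∂x - ∂P/∂y) dA.

Here P = -20y^3, Q = 0, so

    ∂Q/∂x = 0,    ∂P/∂y = -60y^2,
    ∂Q/∂x - ∂P/∂y = 60y^2.

D is the region 0 ≤ x ≤ 1, 0 ≤ y ≤ 5. Evaluating the double integral:

    ∬_D (60y^2) dA = ∫_0^{1} ∫_0^{5} (60y^2) dy dx.

Inner (y from 0 to 5): 2500.
Outer (x from 0 to 1): 2500.

Therefore ∮_C P dx + Q dy = 2500.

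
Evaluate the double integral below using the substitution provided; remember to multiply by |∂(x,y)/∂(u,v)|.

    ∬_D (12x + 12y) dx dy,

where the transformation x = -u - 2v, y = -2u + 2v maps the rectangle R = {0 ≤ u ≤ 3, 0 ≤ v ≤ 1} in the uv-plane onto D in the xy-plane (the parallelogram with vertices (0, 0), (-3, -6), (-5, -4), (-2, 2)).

Compute the Jacobian determinant of (x, y) with respect to (u, v):

    ∂(x,y)/∂(u,v) = | -1  -2 | = (-1)(2) - (-2)(-2) = -6.
                   | -2  2 |

Its absolute value is |J| = 6 (the area scaling factor).

Substituting x = -u - 2v, y = -2u + 2v into the integrand,

    12x + 12y → -36u,

so the integral becomes

    ∬_R (-36u) · |J| du dv = ∫_0^3 ∫_0^1 (-216u) dv du.

Inner (v): -216u.
Outer (u): -972.

Therefore ∬_D (12x + 12y) dx dy = -972.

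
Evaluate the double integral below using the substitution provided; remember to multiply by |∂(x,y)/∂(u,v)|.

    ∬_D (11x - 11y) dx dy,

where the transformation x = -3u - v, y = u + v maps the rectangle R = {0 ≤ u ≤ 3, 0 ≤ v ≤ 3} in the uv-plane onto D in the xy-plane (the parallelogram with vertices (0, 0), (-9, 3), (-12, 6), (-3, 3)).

Compute the Jacobian determinant of (x, y) with respect to (u, v):

    ∂(x,y)/∂(u,v) = | -3  -1 | = (-3)(1) - (-1)(1) = -2.
                   | 1  1 |

Its absolute value is |J| = 2 (the area scaling factor).

Substituting x = -3u - v, y = u + v into the integrand,

    11x - 11y → -44u - 22v,

so the integral becomes

    ∬_R (-44u - 22v) · |J| du dv = ∫_0^3 ∫_0^3 (-88u - 44v) dv du.

Inner (v): -264u - 198.
Outer (u): -1782.

Therefore ∬_D (11x - 11y) dx dy = -1782.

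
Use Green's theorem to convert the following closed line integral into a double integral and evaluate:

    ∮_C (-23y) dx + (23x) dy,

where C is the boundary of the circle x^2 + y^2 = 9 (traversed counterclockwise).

Green's theorem converts the closed line integral into a double integral over the enclosed region D:

    ∮_C P dx + Q dy = ∬_D (∂Q/∂x - ∂P/∂y) dA.

Here P = -23y, Q = 23x, so

    ∂Q/∂x = 23,    ∂P/∂y = -23,
    ∂Q/∂x - ∂P/∂y = 46.

D is the region x^2 + y^2 ≤ 9. Evaluating the double integral:

In polar coordinates (x = r cos θ, y = r sin θ, dA = r dr dθ) the integrand becomes 46, so

    ∬_D (46) dA = ∫_0^{2π} ∫_0^{3} (46) · r dr dθ.

Inner (r from 0 to 3): 207.
Outer (θ from 0 to 2π): 414π.

Therefore ∮_C P dx + Q dy = 414π.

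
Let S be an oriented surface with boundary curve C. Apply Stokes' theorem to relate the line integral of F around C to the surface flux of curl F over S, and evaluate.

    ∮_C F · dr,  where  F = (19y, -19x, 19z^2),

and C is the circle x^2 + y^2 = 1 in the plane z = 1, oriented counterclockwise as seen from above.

Let S be the flat disk x^2 + y^2 ≤ 1 in the plane z = 1, with upward unit normal n̂ = ẑ. By Stokes' theorem,

    ∮_C F · dr = ∬_S (∇ × F) · n̂ dS = ∬_D (curl F)_z dA,

where D is the disk x^2 + y^2 ≤ 1.

Compute the curl of F = (19y, -19x, 19z^2):
    (∇ × F)_x = ∂F_z/∂y - ∂F_y/∂z = 0,
    (∇ × F)_y = ∂F_x/∂z - ∂F_z/∂x = 0,
    (∇ × F)_z = ∂F_y/∂x - ∂F_x/∂y = -38.

On z = 1, (curl F)_z = -38.

Convert to polar (x = r cos θ, y = r sin θ, dA = r dr dθ); the integrand becomes -38, so

    ∬_D (curl F)_z dA = ∫_0^{2π} ∫_0^{1} (-38) · r dr dθ.

Inner (r from 0 to 1): -19.
Outer (θ from 0 to 2π): -38π.

Therefore ∮_C F · dr = -38π.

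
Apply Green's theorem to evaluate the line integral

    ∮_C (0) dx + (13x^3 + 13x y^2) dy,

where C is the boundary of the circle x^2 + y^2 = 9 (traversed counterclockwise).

Green's theorem converts the closed line integral into a double integral over the enclosed region D:

    ∮_C P dx + Q dy = ∬_D (∂Q/∂x - ∂P/∂y) dA.

Here P = 0, Q = 13x^3 + 13x y^2, so

    ∂Q/∂x = 39x^2 + 13y^2,    ∂P/∂y = 0,
    ∂Q/∂x - ∂P/∂y = 39x^2 + 13y^2.

D is the region x^2 + y^2 ≤ 9. Evaluating the double integral:

In polar coordinates (x = r cos θ, y = r sin θ, dA = r dr dθ) the integrand becomes 13r^2(cos(2θ) + 2), so

    ∬_D (39x^2 + 13y^2) dA = ∫_0^{2π} ∫_0^{3} (13r^2(cos(2θ) + 2)) · r dr dθ.

Inner (r from 0 to 3): 1053cos(2θ)/4 + 1053/2.
Outer (θ from 0 to 2π): 1053π.

Therefore ∮_C P dx + Q dy = 1053π.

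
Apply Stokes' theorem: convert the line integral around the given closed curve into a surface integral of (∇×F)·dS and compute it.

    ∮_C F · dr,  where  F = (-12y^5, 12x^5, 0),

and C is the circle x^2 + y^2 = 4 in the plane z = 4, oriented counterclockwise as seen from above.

Let S be the flat disk x^2 + y^2 ≤ 4 in the plane z = 4, with upward unit normal n̂ = ẑ. By Stokes' theorem,

    ∮_C F · dr = ∬_S (∇ × F) · n̂ dS = ∬_D (curl F)_z dA,

where D is the disk x^2 + y^2 ≤ 4.

Compute the curl of F = (-12y^5, 12x^5, 0):
    (∇ × F)_x = ∂F_z/∂y - ∂F_y/∂z = 0,
    (∇ × F)_y = ∂F_x/∂z - ∂F_z/∂x = 0,
    (∇ × F)_z = ∂F_y/∂x - ∂F_x/∂y = 60x^4 + 60y^4.

On z = 4, (curl F)_z = 60x^4 + 60y^4.

Convert to polar (x = r cos θ, y = r sin θ, dA = r dr dθ); the integrand becomes 60r^4(sin(θ)^4 + cos(θ)^4), so

    ∬_D (curl F)_z dA = ∫_0^{2π} ∫_0^{2} (60r^4(sin(θ)^4 + cos(θ)^4)) · r dr dθ.

Inner (r from 0 to 2): 640sin(θ)^4 + 640cos(θ)^4.
Outer (θ from 0 to 2π): 960π.

Therefore ∮_C F · dr = 960π.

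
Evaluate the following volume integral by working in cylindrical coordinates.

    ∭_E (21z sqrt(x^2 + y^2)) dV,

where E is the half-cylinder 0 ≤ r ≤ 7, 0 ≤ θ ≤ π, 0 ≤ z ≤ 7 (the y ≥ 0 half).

In cylindrical coordinates, x = r cos(θ), y = r sin(θ), z = z, and dV = r dr dθ dz.

The integrand becomes 21r z, so

    ∭_E (21z sqrt(x^2 + y^2)) dV = ∫_{0}^{π} ∫_{0}^{7} ∫_{0}^{7} (21r z) · r dz dr dθ.

Inner (z): 1029r^2/2.
Middle (r from 0 to 7): 117649/2.
Outer (θ): 117649π/2.

Therefore the triple integral equals 117649π/2.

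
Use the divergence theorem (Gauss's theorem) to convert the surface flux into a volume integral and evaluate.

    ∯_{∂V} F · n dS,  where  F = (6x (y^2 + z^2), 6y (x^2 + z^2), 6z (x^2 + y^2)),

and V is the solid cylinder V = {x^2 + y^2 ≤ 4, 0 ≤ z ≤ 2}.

By the divergence theorem,

    ∯_{∂V} F · n dS = ∭_V (∇ · F) dV.

Compute the divergence:
    ∇ · F = ∂F_x/∂x + ∂F_y/∂y + ∂F_z/∂z = 6y^2 + 6z^2 + 6x^2 + 6z^2 + 6x^2 + 6y^2 = 12x^2 + 12y^2 + 12z^2.

In cylindrical coordinates, x = r cos(θ), y = r sin(θ), z = z, dV = r dr dθ dz, with 0 ≤ r ≤ 2, 0 ≤ θ ≤ 2π, 0 ≤ z ≤ 2.

The integrand, after substitution and multiplying by the volume element, becomes (12r^2 + 12z^2) · r, so

    ∭_V (∇·F) dV = ∫_0^{2π} ∫_0^{2} ∫_0^{2} (12r^2 + 12z^2) · r dz dr dθ.

Inner (z from 0 to 2): 24r^3 + 32r.
Middle (r from 0 to 2): 160.
Outer (θ from 0 to 2π): 320π.

Therefore ∯_{∂V} F · n dS = 320π.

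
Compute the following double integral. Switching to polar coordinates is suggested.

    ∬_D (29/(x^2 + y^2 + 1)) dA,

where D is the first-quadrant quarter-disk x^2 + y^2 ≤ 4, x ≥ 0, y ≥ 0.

The region D is 0 ≤ r ≤ 2, 0 ≤ θ ≤ π/2 in polar coordinates, where x = r cos(θ), y = r sin(θ), and dA = r dr dθ.

Under the substitution, the integrand becomes 29/(r^2 + 1), so

    ∬_D (29/(x^2 + y^2 + 1)) dA = ∫_{0}^{π/2} ∫_{0}^{2} (29/(r^2 + 1)) · r dr dθ.

Inner integral (in r): ∫_{0}^{2} (29/(r^2 + 1)) · r dr = 29log(5)/2.

Outer integral (in θ): ∫_{0}^{π/2} (29log(5)/2) dθ = 29π log(5)/4.

Therefore ∬_D (29/(x^2 + y^2 + 1)) dA = 29π log(5)/4.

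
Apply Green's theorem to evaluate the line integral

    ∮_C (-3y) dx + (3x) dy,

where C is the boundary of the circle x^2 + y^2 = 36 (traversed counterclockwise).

Green's theorem converts the closed line integral into a double integral over the enclosed region D:

    ∮_C P dx + Q dy = ∬_D (∂Q/∂x - ∂P/∂y) dA.

Here P = -3y, Q = 3x, so

    ∂Q/∂x = 3,    ∂P/∂y = -3,
    ∂Q/∂x - ∂P/∂y = 6.

D is the region x^2 + y^2 ≤ 36. Evaluating the double integral:

In polar coordinates (x = r cos θ, y = r sin θ, dA = r dr dθ) the integrand becomes 6, so

    ∬_D (6) dA = ∫_0^{2π} ∫_0^{6} (6) · r dr dθ.

Inner (r from 0 to 6): 108.
Outer (θ from 0 to 2π): 216π.

Therefore ∮_C P dx + Q dy = 216π.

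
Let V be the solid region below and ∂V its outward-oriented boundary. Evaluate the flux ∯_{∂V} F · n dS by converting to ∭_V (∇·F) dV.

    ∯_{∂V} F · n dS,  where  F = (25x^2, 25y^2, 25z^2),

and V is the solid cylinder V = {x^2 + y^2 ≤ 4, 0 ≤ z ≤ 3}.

By the divergence theorem,

    ∯_{∂V} F · n dS = ∭_V (∇ · F) dV.

Compute the divergence:
    ∇ · F = ∂F_x/∂x + ∂F_y/∂y + ∂F_z/∂z = 50x + 50y + 50z.

In cylindrical coordinates, x = r cos(θ), y = r sin(θ), z = z, dV = r dr dθ dz, with 0 ≤ r ≤ 2, 0 ≤ θ ≤ 2π, 0 ≤ z ≤ 3.

The integrand, after substitution and multiplying by the volume element, becomes (50sqrt(2)r sin(θ + π/4) + 50z) · r, so

    ∭_V (∇·F) dV = ∫_0^{2π} ∫_0^{2} ∫_0^{3} (50sqrt(2)r sin(θ + π/4) + 50z) · r dz dr dθ.

Inner (z from 0 to 3): 75r (2sqrt(2)r sin(θ + π/4) + 3).
Middle (r from 0 to 2): 400sqrt(2)sin(θ + π/4) + 450.
Outer (θ from 0 to 2π): 900π.

Therefore ∯_{∂V} F · n dS = 900π.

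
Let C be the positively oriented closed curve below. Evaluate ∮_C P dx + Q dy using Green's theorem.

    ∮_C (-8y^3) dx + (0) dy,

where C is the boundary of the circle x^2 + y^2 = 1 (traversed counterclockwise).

Green's theorem converts the closed line integral into a double integral over the enclosed region D:

    ∮_C P dx + Q dy = ∬_D (∂Q/∂x - ∂P/∂y) dA.

Here P = -8y^3, Q = 0, so

    ∂Q/∂x = 0,    ∂P/∂y = -24y^2,
    ∂Q/∂x - ∂P/∂y = 24y^2.

D is the region x^2 + y^2 ≤ 1. Evaluating the double integral:

In polar coordinates (x = r cos θ, y = r sin θ, dA = r dr dθ) the integrand becomes 24r^2sin(θ)^2, so

    ∬_D (24y^2) dA = ∫_0^{2π} ∫_0^{1} (24r^2sin(θ)^2) · r dr dθ.

Inner (r from 0 to 1): 6sin(θ)^2.
Outer (θ from 0 to 2π): 6π.

Therefore ∮_C P dx + Q dy = 6π.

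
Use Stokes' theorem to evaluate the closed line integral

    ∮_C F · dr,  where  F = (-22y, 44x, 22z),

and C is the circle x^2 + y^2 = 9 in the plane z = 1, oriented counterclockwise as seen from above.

Let S be the flat disk x^2 + y^2 ≤ 9 in the plane z = 1, with upward unit normal n̂ = ẑ. By Stokes' theorem,

    ∮_C F · dr = ∬_S (∇ × F) · n̂ dS = ∬_D (curl F)_z dA,

where D is the disk x^2 + y^2 ≤ 9.

Compute the curl of F = (-22y, 44x, 22z):
    (∇ × F)_x = ∂F_z/∂y - ∂F_y/∂z = 0,
    (∇ × F)_y = ∂F_x/∂z - ∂F_z/∂x = 0,
    (∇ × F)_z = ∂F_y/∂x - ∂F_x/∂y = 66.

On z = 1, (curl F)_z = 66.

Convert to polar (x = r cos θ, y = r sin θ, dA = r dr dθ); the integrand becomes 66, so

    ∬_D (curl F)_z dA = ∫_0^{2π} ∫_0^{3} (66) · r dr dθ.

Inner (r from 0 to 3): 297.
Outer (θ from 0 to 2π): 594π.

Therefore ∮_C F · dr = 594π.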